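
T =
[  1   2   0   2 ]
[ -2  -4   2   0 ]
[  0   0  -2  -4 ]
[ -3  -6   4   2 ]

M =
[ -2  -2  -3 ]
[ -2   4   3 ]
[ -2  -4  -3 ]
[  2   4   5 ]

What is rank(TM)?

First compute TM:
[[ -2,  14,  13],
 [  8, -20, -12],
 [ -4,  -8, -14],
 [ 14, -26, -11]]
Now row reduce the product.
R2 ← R2 + (4)·R1: [0, 36, 40]
R3 ← R3 − (2)·R1: [0, -36, -40]
R4 ← R4 + (7)·R1: [0, 72, 80]
R3 ← R3 + R2: [0, 0, 0]
R4 ← R4 − (2)·R2: [0, 0, 0]
2 nonzero rows, so rank(TM) = 2.

2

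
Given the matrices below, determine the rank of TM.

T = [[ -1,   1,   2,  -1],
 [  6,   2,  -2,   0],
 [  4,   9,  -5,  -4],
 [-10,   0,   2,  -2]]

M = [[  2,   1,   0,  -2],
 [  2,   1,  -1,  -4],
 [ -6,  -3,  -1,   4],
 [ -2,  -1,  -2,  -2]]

First compute TM:
[[-10,  -5,  -1,   8],
 [ 28,  14,   0, -28],
 [ 64,  32,   4, -56],
 [-28, -14,   2,  32]]
Now row reduce the product.
R2 ← R2 + (14/5)·R1: [0, 0, -14/5, -28/5]
R3 ← R3 + (32/5)·R1: [0, 0, -12/5, -24/5]
R4 ← R4 − (14/5)·R1: [0, 0, 24/5, 48/5]
R3 ← R3 − (6/7)·R2: [0, 0, 0, 0]
R4 ← R4 + (12/7)·R2: [0, 0, 0, 0]
2 nonzero rows, so rank(TM) = 2.

2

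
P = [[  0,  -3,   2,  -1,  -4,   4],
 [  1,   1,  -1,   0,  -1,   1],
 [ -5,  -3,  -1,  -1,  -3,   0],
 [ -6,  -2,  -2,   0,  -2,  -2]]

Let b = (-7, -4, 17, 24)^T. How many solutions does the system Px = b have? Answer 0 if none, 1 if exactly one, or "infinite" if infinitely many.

infinite

Row reduce the augmented matrix [P | b].
Swap R1 ↔ R2
R3 ← R3 + (5)·R1: [0, 2, -6, -1, -8, 5, -3]
R4 ← R4 + (6)·R1: [0, 4, -8, 0, -8, 4, 0]
R3 ← R3 + (2/3)·R2: [0, 0, -14/3, -5/3, -32/3, 23/3, -23/3]
R4 ← R4 + (4/3)·R2: [0, 0, -16/3, -4/3, -40/3, 28/3, -28/3]
R4 ← R4 − (8/7)·R3: [0, 0, 0, 4/7, -8/7, 4/7, -4/7]
The echelon form has 4 nonzero rows, and every pivot lies in the first 6 columns, so rank(P) = rank([P|b]) = 4.
The system is consistent.
rank = 4 < 6 unknowns, so there are infinitely many solutions.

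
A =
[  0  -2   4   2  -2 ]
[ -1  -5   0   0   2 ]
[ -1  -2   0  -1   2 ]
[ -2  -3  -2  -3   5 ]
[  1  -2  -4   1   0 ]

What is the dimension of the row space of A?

3

Row reduce to echelon form.
Swap R1 ↔ R2
R3 ← R3 − R1: [0, 3, 0, -1, 0]
R4 ← R4 − (2)·R1: [0, 7, -2, -3, 1]
R5 ← R5 + R1: [0, -7, -4, 1, 2]
R3 ← R3 + (3/2)·R2: [0, 0, 6, 2, -3]
R4 ← R4 + (7/2)·R2: [0, 0, 12, 4, -6]
R5 ← R5 − (7/2)·R2: [0, 0, -18, -6, 9]
R4 ← R4 − (2)·R3: [0, 0, 0, 0, 0]
R5 ← R5 + (3)·R3: [0, 0, 0, 0, 0]
Echelon form has 3 nonzero rows, so rank(A) = 3.
The row space has dimension equal to the rank: 3.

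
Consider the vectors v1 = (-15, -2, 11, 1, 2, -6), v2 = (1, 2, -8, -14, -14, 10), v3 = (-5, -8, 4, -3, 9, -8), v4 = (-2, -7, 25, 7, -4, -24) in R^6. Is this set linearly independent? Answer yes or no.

Form the matrix with these vectors as rows and row reduce.
R2 ← R2 + (1/15)·R1: [0, 28/15, -109/15, -209/15, -208/15, 48/5]
R3 ← R3 − (1/3)·R1: [0, -22/3, 1/3, -10/3, 25/3, -6]
R4 ← R4 − (2/15)·R1: [0, -101/15, 353/15, 103/15, -64/15, -116/5]
R3 ← R3 + (55/14)·R2: [0, 0, -395/14, -813/14, -323/7, 222/7]
R4 ← R4 + (101/28)·R2: [0, 0, -75/28, -1215/28, -380/7, 80/7]
R4 ← R4 − (15/158)·R3: [0, 0, 0, -5985/158, -7885/158, 665/79]
4 nonzero rows, so the 4 vectors span a space of dimension 4.
Since 4 = 4, the vectors are linearly independent.

yes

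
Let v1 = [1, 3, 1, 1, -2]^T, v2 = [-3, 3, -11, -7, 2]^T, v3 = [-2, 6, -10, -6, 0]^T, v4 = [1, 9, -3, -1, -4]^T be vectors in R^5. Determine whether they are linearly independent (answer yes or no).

no

Form the matrix with these vectors as rows and row reduce.
R2 ← R2 + (3)·R1: [0, 12, -8, -4, -4]
R3 ← R3 + (2)·R1: [0, 12, -8, -4, -4]
R4 ← R4 − R1: [0, 6, -4, -2, -2]
R3 ← R3 − R2: [0, 0, 0, 0, 0]
R4 ← R4 − (1/2)·R2: [0, 0, 0, 0, 0]
2 nonzero rows, so the 4 vectors span a space of dimension 2.
Since 2 < 4, the vectors are linearly dependent.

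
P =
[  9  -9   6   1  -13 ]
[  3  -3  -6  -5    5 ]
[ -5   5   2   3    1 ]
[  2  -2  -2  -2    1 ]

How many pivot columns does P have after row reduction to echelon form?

2

Row reduce to echelon form.
R2 ← R2 − (1/3)·R1: [0, 0, -8, -16/3, 28/3]
R3 ← R3 + (5/9)·R1: [0, 0, 16/3, 32/9, -56/9]
R4 ← R4 − (2/9)·R1: [0, 0, -10/3, -20/9, 35/9]
R3 ← R3 + (2/3)·R2: [0, 0, 0, 0, 0]
R4 ← R4 − (5/12)·R2: [0, 0, 0, 0, 0]
Echelon form has 2 nonzero rows, so rank(P) = 2.
Each nonzero row contributes one pivot column: 2 pivot columns.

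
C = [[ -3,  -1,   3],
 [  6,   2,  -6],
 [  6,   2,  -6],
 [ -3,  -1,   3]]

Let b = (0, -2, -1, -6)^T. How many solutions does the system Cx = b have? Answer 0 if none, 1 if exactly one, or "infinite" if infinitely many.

0

Row reduce the augmented matrix [C | b].
R2 ← R2 + (2)·R1: [0, 0, 0, -2]
R3 ← R3 + (2)·R1: [0, 0, 0, -1]
R4 ← R4 − R1: [0, 0, 0, -6]
R3 ← R3 − (1/2)·R2: [0, 0, 0, 0]
R4 ← R4 − (3)·R2: [0, 0, 0, 0]
The echelon form has 2 nonzero rows; the last pivot sits in the augmented column, so rank(C) = 1 but rank([C|b]) = 2.
Since the ranks differ, the system is inconsistent.
It has no solutions.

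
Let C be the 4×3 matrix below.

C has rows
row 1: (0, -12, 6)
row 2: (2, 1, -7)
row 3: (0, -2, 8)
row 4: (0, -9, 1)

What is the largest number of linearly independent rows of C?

Row reduce to echelon form.
Swap R1 ↔ R2
R3 ← R3 − (1/6)·R2: [0, 0, 7]
R4 ← R4 − (3/4)·R2: [0, 0, -7/2]
R4 ← R4 + (1/2)·R3: [0, 0, 0]
Echelon form has 3 nonzero rows, so rank(C) = 3.
The rank gives the maximum number of linearly independent rows: 3.

3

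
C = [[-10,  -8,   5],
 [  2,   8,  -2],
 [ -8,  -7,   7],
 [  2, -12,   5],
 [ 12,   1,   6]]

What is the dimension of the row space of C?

Row reduce to echelon form.
R2 ← R2 + (1/5)·R1: [0, 32/5, -1]
R3 ← R3 − (4/5)·R1: [0, -3/5, 3]
R4 ← R4 + (1/5)·R1: [0, -68/5, 6]
R5 ← R5 + (6/5)·R1: [0, -43/5, 12]
R3 ← R3 + (3/32)·R2: [0, 0, 93/32]
R4 ← R4 + (17/8)·R2: [0, 0, 31/8]
R5 ← R5 + (43/32)·R2: [0, 0, 341/32]
R4 ← R4 − (4/3)·R3: [0, 0, 0]
R5 ← R5 − (11/3)·R3: [0, 0, 0]
Echelon form has 3 nonzero rows, so rank(C) = 3.
The row space has dimension equal to the rank: 3.

3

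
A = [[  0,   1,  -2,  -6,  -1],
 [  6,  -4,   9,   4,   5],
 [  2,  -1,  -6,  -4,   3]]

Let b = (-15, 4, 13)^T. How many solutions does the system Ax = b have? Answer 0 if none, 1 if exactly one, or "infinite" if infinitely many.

infinite

Row reduce the augmented matrix [A | b].
Swap R1 ↔ R2
R3 ← R3 − (1/3)·R1: [0, 1/3, -9, -16/3, 4/3, 35/3]
R3 ← R3 − (1/3)·R2: [0, 0, -25/3, -10/3, 5/3, 50/3]
The echelon form has 3 nonzero rows, and every pivot lies in the first 5 columns, so rank(A) = rank([A|b]) = 3.
The system is consistent.
rank = 3 < 5 unknowns, so there are infinitely many solutions.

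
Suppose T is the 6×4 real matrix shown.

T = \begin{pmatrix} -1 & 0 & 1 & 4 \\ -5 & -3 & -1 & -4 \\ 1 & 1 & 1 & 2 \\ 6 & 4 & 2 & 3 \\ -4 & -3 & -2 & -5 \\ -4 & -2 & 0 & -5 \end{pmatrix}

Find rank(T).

3

Row reduce to echelon form.
R2 ← R2 − (5)·R1: [0, -3, -6, -24]
R3 ← R3 + R1: [0, 1, 2, 6]
R4 ← R4 + (6)·R1: [0, 4, 8, 27]
R5 ← R5 − (4)·R1: [0, -3, -6, -21]
R6 ← R6 − (4)·R1: [0, -2, -4, -21]
R3 ← R3 + (1/3)·R2: [0, 0, 0, -2]
R4 ← R4 + (4/3)·R2: [0, 0, 0, -5]
R5 ← R5 − R2: [0, 0, 0, 3]
R6 ← R6 − (2/3)·R2: [0, 0, 0, -5]
R4 ← R4 − (5/2)·R3: [0, 0, 0, 0]
R5 ← R5 + (3/2)·R3: [0, 0, 0, 0]
R6 ← R6 − (5/2)·R3: [0, 0, 0, 0]
Echelon form has 3 nonzero rows, so rank(T) = 3.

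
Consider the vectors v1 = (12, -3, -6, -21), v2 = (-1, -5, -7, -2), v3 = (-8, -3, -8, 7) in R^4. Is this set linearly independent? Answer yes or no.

yes

Form the matrix with these vectors as rows and row reduce.
R2 ← R2 + (1/12)·R1: [0, -21/4, -15/2, -15/4]
R3 ← R3 + (2/3)·R1: [0, -5, -12, -7]
R3 ← R3 − (20/21)·R2: [0, 0, -34/7, -24/7]
3 nonzero rows, so the 3 vectors span a space of dimension 3.
Since 3 = 3, the vectors are linearly independent.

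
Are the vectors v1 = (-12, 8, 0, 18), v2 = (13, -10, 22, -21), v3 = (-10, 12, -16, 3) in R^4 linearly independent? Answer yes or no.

yes

Form the matrix with these vectors as rows and row reduce.
R2 ← R2 + (13/12)·R1: [0, -4/3, 22, -3/2]
R3 ← R3 − (5/6)·R1: [0, 16/3, -16, -12]
R3 ← R3 + (4)·R2: [0, 0, 72, -18]
3 nonzero rows, so the 3 vectors span a space of dimension 3.
Since 3 = 3, the vectors are linearly independent.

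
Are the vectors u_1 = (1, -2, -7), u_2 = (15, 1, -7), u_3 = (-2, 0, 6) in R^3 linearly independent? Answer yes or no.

yes

Form the matrix with these vectors as rows and row reduce.
R2 ← R2 − (15)·R1: [0, 31, 98]
R3 ← R3 + (2)·R1: [0, -4, -8]
R3 ← R3 + (4/31)·R2: [0, 0, 144/31]
3 nonzero rows, so the 3 vectors span a space of dimension 3.
Since 3 = 3, the vectors are linearly independent.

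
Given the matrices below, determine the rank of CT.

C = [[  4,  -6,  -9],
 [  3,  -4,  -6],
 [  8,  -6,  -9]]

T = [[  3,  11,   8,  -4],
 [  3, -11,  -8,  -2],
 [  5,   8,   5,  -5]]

First compute CT:
[[-51,  38,  35,  41],
 [-33,  29,  26,  26],
 [-39,  82,  67,  25]]
Now row reduce the product.
R2 ← R2 − (11/17)·R1: [0, 75/17, 57/17, -9/17]
R3 ← R3 − (13/17)·R1: [0, 900/17, 684/17, -108/17]
R3 ← R3 − (12)·R2: [0, 0, 0, 0]
2 nonzero rows, so rank(CT) = 2.

2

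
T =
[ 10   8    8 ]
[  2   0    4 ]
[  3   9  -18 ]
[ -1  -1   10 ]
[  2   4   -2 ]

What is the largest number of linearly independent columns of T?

3

Row reduce to echelon form.
R2 ← R2 − (1/5)·R1: [0, -8/5, 12/5]
R3 ← R3 − (3/10)·R1: [0, 33/5, -102/5]
R4 ← R4 + (1/10)·R1: [0, -1/5, 54/5]
R5 ← R5 − (1/5)·R1: [0, 12/5, -18/5]
R3 ← R3 + (33/8)·R2: [0, 0, -21/2]
R4 ← R4 − (1/8)·R2: [0, 0, 21/2]
R5 ← R5 + (3/2)·R2: [0, 0, 0]
R4 ← R4 + R3: [0, 0, 0]
Echelon form has 3 nonzero rows, so rank(T) = 3.
The rank gives the maximum number of linearly independent columns: 3.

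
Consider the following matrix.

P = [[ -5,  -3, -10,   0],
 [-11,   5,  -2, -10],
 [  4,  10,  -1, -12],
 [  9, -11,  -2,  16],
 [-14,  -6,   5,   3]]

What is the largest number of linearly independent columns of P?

4

Row reduce to echelon form.
R2 ← R2 − (11/5)·R1: [0, 58/5, 20, -10]
R3 ← R3 + (4/5)·R1: [0, 38/5, -9, -12]
R4 ← R4 + (9/5)·R1: [0, -82/5, -20, 16]
R5 ← R5 − (14/5)·R1: [0, 12/5, 33, 3]
R3 ← R3 − (19/29)·R2: [0, 0, -641/29, -158/29]
R4 ← R4 + (41/29)·R2: [0, 0, 240/29, 54/29]
R5 ← R5 − (6/29)·R2: [0, 0, 837/29, 147/29]
R4 ← R4 + (240/641)·R3: [0, 0, 0, -114/641]
R5 ← R5 + (837/641)·R3: [0, 0, 0, -1311/641]
R5 ← R5 − (23/2)·R4: [0, 0, 0, 0]
Echelon form has 4 nonzero rows, so rank(P) = 4.
The rank gives the maximum number of linearly independent columns: 4.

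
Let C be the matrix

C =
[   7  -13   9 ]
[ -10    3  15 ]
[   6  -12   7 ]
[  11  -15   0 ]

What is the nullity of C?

Row reduce to echelon form.
R2 ← R2 + (10/7)·R1: [0, -109/7, 195/7]
R3 ← R3 − (6/7)·R1: [0, -6/7, -5/7]
R4 ← R4 − (11/7)·R1: [0, 38/7, -99/7]
R3 ← R3 − (6/109)·R2: [0, 0, -245/109]
R4 ← R4 + (38/109)·R2: [0, 0, -483/109]
R4 ← R4 − (69/35)·R3: [0, 0, 0]
3 nonzero rows, so rank(C) = 3.
C has 3 columns; by rank–nullity, nullity = 3 − 3 = 0.

0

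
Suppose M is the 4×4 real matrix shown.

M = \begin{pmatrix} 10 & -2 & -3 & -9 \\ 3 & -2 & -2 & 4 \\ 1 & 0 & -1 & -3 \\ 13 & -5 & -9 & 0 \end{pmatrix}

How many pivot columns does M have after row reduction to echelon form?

4

Row reduce to echelon form.
R2 ← R2 − (3/10)·R1: [0, -7/5, -11/10, 67/10]
R3 ← R3 − (1/10)·R1: [0, 1/5, -7/10, -21/10]
R4 ← R4 − (13/10)·R1: [0, -12/5, -51/10, 117/10]
R3 ← R3 + (1/7)·R2: [0, 0, -6/7, -8/7]
R4 ← R4 − (12/7)·R2: [0, 0, -45/14, 3/14]
R4 ← R4 − (15/4)·R3: [0, 0, 0, 9/2]
Echelon form has 4 nonzero rows, so rank(M) = 4.
Each nonzero row contributes one pivot column: 4 pivot columns.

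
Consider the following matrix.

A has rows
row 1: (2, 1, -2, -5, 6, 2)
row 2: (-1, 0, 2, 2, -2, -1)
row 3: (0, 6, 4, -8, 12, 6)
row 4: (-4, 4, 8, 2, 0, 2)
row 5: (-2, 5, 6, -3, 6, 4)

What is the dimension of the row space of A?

3

Row reduce to echelon form.
R2 ← R2 + (1/2)·R1: [0, 1/2, 1, -1/2, 1, 0]
R4 ← R4 + (2)·R1: [0, 6, 4, -8, 12, 6]
R5 ← R5 + R1: [0, 6, 4, -8, 12, 6]
R3 ← R3 − (12)·R2: [0, 0, -8, -2, 0, 6]
R4 ← R4 − (12)·R2: [0, 0, -8, -2, 0, 6]
R5 ← R5 − (12)·R2: [0, 0, -8, -2, 0, 6]
R4 ← R4 − R3: [0, 0, 0, 0, 0, 0]
R5 ← R5 − R3: [0, 0, 0, 0, 0, 0]
Echelon form has 3 nonzero rows, so rank(A) = 3.
The row space has dimension equal to the rank: 3.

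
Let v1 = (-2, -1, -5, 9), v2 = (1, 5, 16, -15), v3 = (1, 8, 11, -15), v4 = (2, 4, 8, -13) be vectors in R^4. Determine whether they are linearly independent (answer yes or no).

Form the matrix with these vectors as rows and row reduce.
R2 ← R2 + (1/2)·R1: [0, 9/2, 27/2, -21/2]
R3 ← R3 + (1/2)·R1: [0, 15/2, 17/2, -21/2]
R4 ← R4 + R1: [0, 3, 3, -4]
R3 ← R3 − (5/3)·R2: [0, 0, -14, 7]
R4 ← R4 − (2/3)·R2: [0, 0, -6, 3]
R4 ← R4 − (3/7)·R3: [0, 0, 0, 0]
3 nonzero rows, so the 4 vectors span a space of dimension 3.
Since 3 < 4, the vectors are linearly dependent.

no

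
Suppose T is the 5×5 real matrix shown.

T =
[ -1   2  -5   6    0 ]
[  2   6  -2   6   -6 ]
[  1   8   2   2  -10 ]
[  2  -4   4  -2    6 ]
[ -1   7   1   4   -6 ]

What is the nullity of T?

1

Row reduce to echelon form.
R2 ← R2 + (2)·R1: [0, 10, -12, 18, -6]
R3 ← R3 + R1: [0, 10, -3, 8, -10]
R4 ← R4 + (2)·R1: [0, 0, -6, 10, 6]
R5 ← R5 − R1: [0, 5, 6, -2, -6]
R3 ← R3 − R2: [0, 0, 9, -10, -4]
R5 ← R5 − (1/2)·R2: [0, 0, 12, -11, -3]
R4 ← R4 + (2/3)·R3: [0, 0, 0, 10/3, 10/3]
R5 ← R5 − (4/3)·R3: [0, 0, 0, 7/3, 7/3]
R5 ← R5 − (7/10)·R4: [0, 0, 0, 0, 0]
4 nonzero rows, so rank(T) = 4.
T has 5 columns; by rank–nullity, nullity = 5 − 4 = 1.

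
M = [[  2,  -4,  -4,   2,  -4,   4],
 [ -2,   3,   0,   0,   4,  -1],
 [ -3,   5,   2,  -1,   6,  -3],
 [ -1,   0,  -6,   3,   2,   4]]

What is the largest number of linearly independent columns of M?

Row reduce to echelon form.
R2 ← R2 + R1: [0, -1, -4, 2, 0, 3]
R3 ← R3 + (3/2)·R1: [0, -1, -4, 2, 0, 3]
R4 ← R4 + (1/2)·R1: [0, -2, -8, 4, 0, 6]
R3 ← R3 − R2: [0, 0, 0, 0, 0, 0]
R4 ← R4 − (2)·R2: [0, 0, 0, 0, 0, 0]
Echelon form has 2 nonzero rows, so rank(M) = 2.
The rank gives the maximum number of linearly independent columns: 2.

2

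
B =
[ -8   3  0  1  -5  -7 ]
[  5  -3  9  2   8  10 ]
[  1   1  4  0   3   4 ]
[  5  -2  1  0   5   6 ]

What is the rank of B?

4

Row reduce to echelon form.
R2 ← R2 + (5/8)·R1: [0, -9/8, 9, 21/8, 39/8, 45/8]
R3 ← R3 + (1/8)·R1: [0, 11/8, 4, 1/8, 19/8, 25/8]
R4 ← R4 + (5/8)·R1: [0, -1/8, 1, 5/8, 15/8, 13/8]
R3 ← R3 + (11/9)·R2: [0, 0, 15, 10/3, 25/3, 10]
R4 ← R4 − (1/9)·R2: [0, 0, 0, 1/3, 4/3, 1]
Echelon form has 4 nonzero rows, so rank(B) = 4.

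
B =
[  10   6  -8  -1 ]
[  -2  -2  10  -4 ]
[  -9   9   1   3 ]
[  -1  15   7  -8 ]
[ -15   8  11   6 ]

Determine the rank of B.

4

Row reduce to echelon form.
R2 ← R2 + (1/5)·R1: [0, -4/5, 42/5, -21/5]
R3 ← R3 + (9/10)·R1: [0, 72/5, -31/5, 21/10]
R4 ← R4 + (1/10)·R1: [0, 78/5, 31/5, -81/10]
R5 ← R5 + (3/2)·R1: [0, 17, -1, 9/2]
R3 ← R3 + (18)·R2: [0, 0, 145, -147/2]
R4 ← R4 + (39/2)·R2: [0, 0, 170, -90]
R5 ← R5 + (85/4)·R2: [0, 0, 355/2, -339/4]
R4 ← R4 − (34/29)·R3: [0, 0, 0, -111/29]
R5 ← R5 − (71/58)·R3: [0, 0, 0, 303/58]
R5 ← R5 + (101/74)·R4: [0, 0, 0, 0]
Echelon form has 4 nonzero rows, so rank(B) = 4.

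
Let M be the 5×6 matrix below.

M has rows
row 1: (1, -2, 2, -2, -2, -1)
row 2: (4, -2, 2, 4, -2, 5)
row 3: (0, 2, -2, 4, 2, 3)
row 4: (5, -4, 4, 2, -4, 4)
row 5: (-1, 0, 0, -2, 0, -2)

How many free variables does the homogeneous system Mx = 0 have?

Row reduce to echelon form.
R2 ← R2 − (4)·R1: [0, 6, -6, 12, 6, 9]
R4 ← R4 − (5)·R1: [0, 6, -6, 12, 6, 9]
R5 ← R5 + R1: [0, -2, 2, -4, -2, -3]
R3 ← R3 − (1/3)·R2: [0, 0, 0, 0, 0, 0]
R4 ← R4 − R2: [0, 0, 0, 0, 0, 0]
R5 ← R5 + (1/3)·R2: [0, 0, 0, 0, 0, 0]
2 nonzero rows, so rank(M) = 2.
M has 6 columns; by rank–nullity, nullity = 6 − 2 = 4.

4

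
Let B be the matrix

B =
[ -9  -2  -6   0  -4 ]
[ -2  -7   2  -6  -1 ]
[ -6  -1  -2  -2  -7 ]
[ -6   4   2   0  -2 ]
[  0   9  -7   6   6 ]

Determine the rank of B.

5

Row reduce to echelon form.
R2 ← R2 − (2/9)·R1: [0, -59/9, 10/3, -6, -1/9]
R3 ← R3 − (2/3)·R1: [0, 1/3, 2, -2, -13/3]
R4 ← R4 − (2/3)·R1: [0, 16/3, 6, 0, 2/3]
R3 ← R3 + (3/59)·R2: [0, 0, 128/59, -136/59, -256/59]
R4 ← R4 + (48/59)·R2: [0, 0, 514/59, -288/59, 34/59]
R5 ← R5 + (81/59)·R2: [0, 0, -143/59, -132/59, 345/59]
R4 ← R4 − (257/64)·R3: [0, 0, 0, 35/8, 18]
R5 ← R5 + (143/128)·R3: [0, 0, 0, -77/16, 1]
R5 ← R5 + (11/10)·R4: [0, 0, 0, 0, 104/5]
Echelon form has 5 nonzero rows, so rank(B) = 5.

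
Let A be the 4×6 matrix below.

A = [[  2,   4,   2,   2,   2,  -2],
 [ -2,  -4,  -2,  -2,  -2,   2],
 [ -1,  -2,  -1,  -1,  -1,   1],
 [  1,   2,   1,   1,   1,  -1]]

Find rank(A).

1

Row reduce to echelon form.
R2 ← R2 + R1: [0, 0, 0, 0, 0, 0]
R3 ← R3 + (1/2)·R1: [0, 0, 0, 0, 0, 0]
R4 ← R4 − (1/2)·R1: [0, 0, 0, 0, 0, 0]
Echelon form has 1 nonzero row, so rank(A) = 1.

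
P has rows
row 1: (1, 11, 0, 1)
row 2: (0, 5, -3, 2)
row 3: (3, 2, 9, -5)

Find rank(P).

3

Row reduce to echelon form.
R3 ← R3 − (3)·R1: [0, -31, 9, -8]
R3 ← R3 + (31/5)·R2: [0, 0, -48/5, 22/5]
Echelon form has 3 nonzero rows, so rank(P) = 3.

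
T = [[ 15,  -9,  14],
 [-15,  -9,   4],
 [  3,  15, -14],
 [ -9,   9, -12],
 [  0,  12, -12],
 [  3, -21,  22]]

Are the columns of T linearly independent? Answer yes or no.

Row reduce T to echelon form.
R2 ← R2 + R1: [0, -18, 18]
R3 ← R3 − (1/5)·R1: [0, 84/5, -84/5]
R4 ← R4 + (3/5)·R1: [0, 18/5, -18/5]
R6 ← R6 − (1/5)·R1: [0, -96/5, 96/5]
R3 ← R3 + (14/15)·R2: [0, 0, 0]
R4 ← R4 + (1/5)·R2: [0, 0, 0]
R5 ← R5 + (2/3)·R2: [0, 0, 0]
R6 ← R6 − (16/15)·R2: [0, 0, 0]
2 pivots among 3 columns.
Only 2 < 3 pivot columns, so the columns are linearly dependent.

no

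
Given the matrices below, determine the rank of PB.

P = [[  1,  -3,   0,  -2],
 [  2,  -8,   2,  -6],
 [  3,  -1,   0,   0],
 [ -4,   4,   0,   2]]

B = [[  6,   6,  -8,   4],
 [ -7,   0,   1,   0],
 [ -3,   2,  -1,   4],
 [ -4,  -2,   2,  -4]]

First compute PB:
[[ 35,  10, -15,  12],
 [ 86,  28, -38,  40],
 [ 25,  18, -25,  12],
 [-60, -28,  40, -24]]
Now row reduce the product.
R2 ← R2 − (86/35)·R1: [0, 24/7, -8/7, 368/35]
R3 ← R3 − (5/7)·R1: [0, 76/7, -100/7, 24/7]
R4 ← R4 + (12/7)·R1: [0, -76/7, 100/7, -24/7]
R3 ← R3 − (19/6)·R2: [0, 0, -32/3, -448/15]
R4 ← R4 + (19/6)·R2: [0, 0, 32/3, 448/15]
R4 ← R4 + R3: [0, 0, 0, 0]
3 nonzero rows, so rank(PB) = 3.

3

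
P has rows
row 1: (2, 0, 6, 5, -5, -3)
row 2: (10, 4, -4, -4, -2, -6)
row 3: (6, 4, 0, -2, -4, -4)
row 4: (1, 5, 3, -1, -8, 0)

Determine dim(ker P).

2

Row reduce to echelon form.
R2 ← R2 − (5)·R1: [0, 4, -34, -29, 23, 9]
R3 ← R3 − (3)·R1: [0, 4, -18, -17, 11, 5]
R4 ← R4 − (1/2)·R1: [0, 5, 0, -7/2, -11/2, 3/2]
R3 ← R3 − R2: [0, 0, 16, 12, -12, -4]
R4 ← R4 − (5/4)·R2: [0, 0, 85/2, 131/4, -137/4, -39/4]
R4 ← R4 − (85/32)·R3: [0, 0, 0, 7/8, -19/8, 7/8]
4 nonzero rows, so rank(P) = 4.
P has 6 columns; by rank–nullity, nullity = 6 − 4 = 2.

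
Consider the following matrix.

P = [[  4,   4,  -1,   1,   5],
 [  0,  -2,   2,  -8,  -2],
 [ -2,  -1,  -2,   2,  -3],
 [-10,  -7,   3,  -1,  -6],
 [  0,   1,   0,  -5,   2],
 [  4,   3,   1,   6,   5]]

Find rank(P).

4

Row reduce to echelon form.
R3 ← R3 + (1/2)·R1: [0, 1, -5/2, 5/2, -1/2]
R4 ← R4 + (5/2)·R1: [0, 3, 1/2, 3/2, 13/2]
R6 ← R6 − R1: [0, -1, 2, 5, 0]
R3 ← R3 + (1/2)·R2: [0, 0, -3/2, -3/2, -3/2]
R4 ← R4 + (3/2)·R2: [0, 0, 7/2, -21/2, 7/2]
R5 ← R5 + (1/2)·R2: [0, 0, 1, -9, 1]
R6 ← R6 − (1/2)·R2: [0, 0, 1, 9, 1]
R4 ← R4 + (7/3)·R3: [0, 0, 0, -14, 0]
R5 ← R5 + (2/3)·R3: [0, 0, 0, -10, 0]
R6 ← R6 + (2/3)·R3: [0, 0, 0, 8, 0]
R5 ← R5 − (5/7)·R4: [0, 0, 0, 0, 0]
R6 ← R6 + (4/7)·R4: [0, 0, 0, 0, 0]
Echelon form has 4 nonzero rows, so rank(P) = 4.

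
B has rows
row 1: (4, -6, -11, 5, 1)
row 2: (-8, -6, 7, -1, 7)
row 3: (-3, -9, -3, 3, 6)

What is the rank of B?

Row reduce to echelon form.
R2 ← R2 + (2)·R1: [0, -18, -15, 9, 9]
R3 ← R3 + (3/4)·R1: [0, -27/2, -45/4, 27/4, 27/4]
R3 ← R3 − (3/4)·R2: [0, 0, 0, 0, 0]
Echelon form has 2 nonzero rows, so rank(B) = 2.

2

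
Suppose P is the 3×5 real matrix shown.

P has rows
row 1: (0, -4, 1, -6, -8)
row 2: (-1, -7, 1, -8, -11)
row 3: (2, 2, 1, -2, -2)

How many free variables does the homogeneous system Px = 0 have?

3

Row reduce to echelon form.
Swap R1 ↔ R2
R3 ← R3 + (2)·R1: [0, -12, 3, -18, -24]
R3 ← R3 − (3)·R2: [0, 0, 0, 0, 0]
2 nonzero rows, so rank(P) = 2.
P has 5 columns; by rank–nullity, nullity = 5 − 2 = 3.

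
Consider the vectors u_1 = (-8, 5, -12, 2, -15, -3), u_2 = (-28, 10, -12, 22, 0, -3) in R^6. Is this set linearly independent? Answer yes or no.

Form the matrix with these vectors as rows and row reduce.
R2 ← R2 − (7/2)·R1: [0, -15/2, 30, 15, 105/2, 15/2]
2 nonzero rows, so the 2 vectors span a space of dimension 2.
Since 2 = 2, the vectors are linearly independent.

yes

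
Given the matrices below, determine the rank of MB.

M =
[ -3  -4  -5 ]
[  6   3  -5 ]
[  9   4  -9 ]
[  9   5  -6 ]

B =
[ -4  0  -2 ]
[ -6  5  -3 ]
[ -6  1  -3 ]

2

First compute MB:
[[ 66, -25,  33],
 [-12,  10,  -6],
 [ -6,  11,  -3],
 [-30,  19, -15]]
Now row reduce the product.
R2 ← R2 + (2/11)·R1: [0, 60/11, 0]
R3 ← R3 + (1/11)·R1: [0, 96/11, 0]
R4 ← R4 + (5/11)·R1: [0, 84/11, 0]
R3 ← R3 − (8/5)·R2: [0, 0, 0]
R4 ← R4 − (7/5)·R2: [0, 0, 0]
2 nonzero rows, so rank(MB) = 2.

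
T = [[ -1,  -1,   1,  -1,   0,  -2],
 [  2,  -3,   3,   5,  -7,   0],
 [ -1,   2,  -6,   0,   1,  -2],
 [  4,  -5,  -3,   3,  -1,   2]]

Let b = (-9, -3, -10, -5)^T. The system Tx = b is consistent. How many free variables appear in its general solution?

Row reduce the augmented matrix [T | b].
R2 ← R2 + (2)·R1: [0, -5, 5, 3, -7, -4, -21]
R3 ← R3 − R1: [0, 3, -7, 1, 1, 0, -1]
R4 ← R4 + (4)·R1: [0, -9, 1, -1, -1, -6, -41]
R3 ← R3 + (3/5)·R2: [0, 0, -4, 14/5, -16/5, -12/5, -68/5]
R4 ← R4 − (9/5)·R2: [0, 0, -8, -32/5, 58/5, 6/5, -16/5]
R4 ← R4 − (2)·R3: [0, 0, 0, -12, 18, 6, 24]
The echelon form has 4 nonzero rows, and every pivot lies in the first 6 columns, so rank(T) = rank([T|b]) = 4.
The system is consistent.
Free variables = (unknowns) − (rank) = 6 − 4 = 2.

2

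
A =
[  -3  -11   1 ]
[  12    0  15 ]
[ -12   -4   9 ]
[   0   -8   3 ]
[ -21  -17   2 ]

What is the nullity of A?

Row reduce to echelon form.
R2 ← R2 + (4)·R1: [0, -44, 19]
R3 ← R3 − (4)·R1: [0, 40, 5]
R5 ← R5 − (7)·R1: [0, 60, -5]
R3 ← R3 + (10/11)·R2: [0, 0, 245/11]
R4 ← R4 − (2/11)·R2: [0, 0, -5/11]
R5 ← R5 + (15/11)·R2: [0, 0, 230/11]
R4 ← R4 + (1/49)·R3: [0, 0, 0]
R5 ← R5 − (46/49)·R3: [0, 0, 0]
3 nonzero rows, so rank(A) = 3.
A has 3 columns; by rank–nullity, nullity = 3 − 3 = 0.

0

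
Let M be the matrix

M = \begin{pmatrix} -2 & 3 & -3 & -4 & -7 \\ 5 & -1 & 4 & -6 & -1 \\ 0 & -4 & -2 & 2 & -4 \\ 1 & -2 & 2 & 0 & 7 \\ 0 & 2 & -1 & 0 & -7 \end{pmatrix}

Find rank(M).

Row reduce to echelon form.
R2 ← R2 + (5/2)·R1: [0, 13/2, -7/2, -16, -37/2]
R4 ← R4 + (1/2)·R1: [0, -1/2, 1/2, -2, 7/2]
R3 ← R3 + (8/13)·R2: [0, 0, -54/13, -102/13, -200/13]
R4 ← R4 + (1/13)·R2: [0, 0, 3/13, -42/13, 27/13]
R5 ← R5 − (4/13)·R2: [0, 0, 1/13, 64/13, -17/13]
R4 ← R4 + (1/18)·R3: [0, 0, 0, -11/3, 11/9]
R5 ← R5 + (1/54)·R3: [0, 0, 0, 43/9, -43/27]
R5 ← R5 + (43/33)·R4: [0, 0, 0, 0, 0]
Echelon form has 4 nonzero rows, so rank(M) = 4.

4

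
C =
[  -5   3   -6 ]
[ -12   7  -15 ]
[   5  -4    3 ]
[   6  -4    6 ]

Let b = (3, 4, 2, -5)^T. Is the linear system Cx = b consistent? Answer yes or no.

Row reduce the augmented matrix [C | b].
R2 ← R2 − (12/5)·R1: [0, -1/5, -3/5, -16/5]
R3 ← R3 + R1: [0, -1, -3, 5]
R4 ← R4 + (6/5)·R1: [0, -2/5, -6/5, -7/5]
R3 ← R3 − (5)·R2: [0, 0, 0, 21]
R4 ← R4 − (2)·R2: [0, 0, 0, 5]
R4 ← R4 − (5/21)·R3: [0, 0, 0, 0]
The echelon form has 3 nonzero rows; the last pivot sits in the augmented column, so rank(C) = 2 but rank([C|b]) = 3.
Since the ranks differ, the system is inconsistent.

no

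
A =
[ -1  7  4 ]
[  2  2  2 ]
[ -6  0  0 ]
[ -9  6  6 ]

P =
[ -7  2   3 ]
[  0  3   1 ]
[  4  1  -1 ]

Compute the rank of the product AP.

First compute AP:
[[ 23,  23,   0],
 [ -6,  12,   6],
 [ 42, -12, -18],
 [ 87,   6, -27]]
Now row reduce the product.
R2 ← R2 + (6/23)·R1: [0, 18, 6]
R3 ← R3 − (42/23)·R1: [0, -54, -18]
R4 ← R4 − (87/23)·R1: [0, -81, -27]
R3 ← R3 + (3)·R2: [0, 0, 0]
R4 ← R4 + (9/2)·R2: [0, 0, 0]
2 nonzero rows, so rank(AP) = 2.

2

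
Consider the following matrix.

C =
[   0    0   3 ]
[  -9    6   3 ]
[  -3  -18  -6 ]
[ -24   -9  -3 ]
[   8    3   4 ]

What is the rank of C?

3

Row reduce to echelon form.
Swap R1 ↔ R2
R3 ← R3 − (1/3)·R1: [0, -20, -7]
R4 ← R4 − (8/3)·R1: [0, -25, -11]
R5 ← R5 + (8/9)·R1: [0, 25/3, 20/3]
Swap R2 ↔ R3
R4 ← R4 − (5/4)·R2: [0, 0, -9/4]
R5 ← R5 + (5/12)·R2: [0, 0, 15/4]
R4 ← R4 + (3/4)·R3: [0, 0, 0]
R5 ← R5 − (5/4)·R3: [0, 0, 0]
Echelon form has 3 nonzero rows, so rank(C) = 3.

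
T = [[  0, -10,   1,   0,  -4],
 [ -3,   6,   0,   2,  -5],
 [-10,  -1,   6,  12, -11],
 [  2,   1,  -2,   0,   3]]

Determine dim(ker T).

Row reduce to echelon form.
Swap R1 ↔ R2
R3 ← R3 − (10/3)·R1: [0, -21, 6, 16/3, 17/3]
R4 ← R4 + (2/3)·R1: [0, 5, -2, 4/3, -1/3]
R3 ← R3 − (21/10)·R2: [0, 0, 39/10, 16/3, 211/15]
R4 ← R4 + (1/2)·R2: [0, 0, -3/2, 4/3, -7/3]
R4 ← R4 + (5/13)·R3: [0, 0, 0, 44/13, 40/13]
4 nonzero rows, so rank(T) = 4.
T has 5 columns; by rank–nullity, nullity = 5 − 4 = 1.

1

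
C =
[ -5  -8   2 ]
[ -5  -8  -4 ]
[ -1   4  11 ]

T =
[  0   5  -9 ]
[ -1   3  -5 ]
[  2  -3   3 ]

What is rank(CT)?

First compute CT:
[[ 12, -55,  91],
 [  0, -37,  73],
 [ 18, -26,  22]]
Now row reduce the product.
R3 ← R3 − (3/2)·R1: [0, 113/2, -229/2]
R3 ← R3 + (113/74)·R2: [0, 0, -112/37]
3 nonzero rows, so rank(CT) = 3.

3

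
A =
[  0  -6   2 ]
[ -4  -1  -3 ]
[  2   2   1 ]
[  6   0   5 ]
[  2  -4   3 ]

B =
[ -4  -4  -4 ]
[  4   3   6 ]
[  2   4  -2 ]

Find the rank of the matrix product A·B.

First compute AB:
[[-20, -10, -40],
 [  6,   1,  16],
 [  2,   2,   2],
 [-14,  -4, -34],
 [-18,  -8, -38]]
Now row reduce the product.
R2 ← R2 + (3/10)·R1: [0, -2, 4]
R3 ← R3 + (1/10)·R1: [0, 1, -2]
R4 ← R4 − (7/10)·R1: [0, 3, -6]
R5 ← R5 − (9/10)·R1: [0, 1, -2]
R3 ← R3 + (1/2)·R2: [0, 0, 0]
R4 ← R4 + (3/2)·R2: [0, 0, 0]
R5 ← R5 + (1/2)·R2: [0, 0, 0]
2 nonzero rows, so rank(AB) = 2.

2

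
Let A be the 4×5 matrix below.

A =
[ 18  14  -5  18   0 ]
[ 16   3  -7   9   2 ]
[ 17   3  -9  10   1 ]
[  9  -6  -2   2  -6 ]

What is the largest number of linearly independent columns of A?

Row reduce to echelon form.
R2 ← R2 − (8/9)·R1: [0, -85/9, -23/9, -7, 2]
R3 ← R3 − (17/18)·R1: [0, -92/9, -77/18, -7, 1]
R4 ← R4 − (1/2)·R1: [0, -13, 1/2, -7, -6]
R3 ← R3 − (92/85)·R2: [0, 0, -257/170, 49/85, -99/85]
R4 ← R4 − (117/85)·R2: [0, 0, 683/170, 224/85, -744/85]
R4 ← R4 + (683/257)·R3: [0, 0, 0, 1071/257, -3045/257]
Echelon form has 4 nonzero rows, so rank(A) = 4.
The rank gives the maximum number of linearly independent columns: 4.

4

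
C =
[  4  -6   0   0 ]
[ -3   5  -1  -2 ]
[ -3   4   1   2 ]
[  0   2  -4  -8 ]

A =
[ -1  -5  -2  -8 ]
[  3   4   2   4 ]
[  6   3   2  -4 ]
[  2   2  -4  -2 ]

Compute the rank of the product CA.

2

First compute CA:
[[-22, -44, -20, -56],
 [  8,  28,  22,  52],
 [ 25,  38,   8,  32],
 [-34, -20,  28,  40]]
Now row reduce the product.
R2 ← R2 + (4/11)·R1: [0, 12, 162/11, 348/11]
R3 ← R3 + (25/22)·R1: [0, -12, -162/11, -348/11]
R4 ← R4 − (17/11)·R1: [0, 48, 648/11, 1392/11]
R3 ← R3 + R2: [0, 0, 0, 0]
R4 ← R4 − (4)·R2: [0, 0, 0, 0]
2 nonzero rows, so rank(CA) = 2.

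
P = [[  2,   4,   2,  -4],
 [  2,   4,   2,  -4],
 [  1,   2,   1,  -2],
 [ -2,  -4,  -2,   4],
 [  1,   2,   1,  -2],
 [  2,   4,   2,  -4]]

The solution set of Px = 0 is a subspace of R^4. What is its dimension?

3

Row reduce to echelon form.
R2 ← R2 − R1: [0, 0, 0, 0]
R3 ← R3 − (1/2)·R1: [0, 0, 0, 0]
R4 ← R4 + R1: [0, 0, 0, 0]
R5 ← R5 − (1/2)·R1: [0, 0, 0, 0]
R6 ← R6 − R1: [0, 0, 0, 0]
1 nonzero row, so rank(P) = 1.
P has 4 columns; by rank–nullity, nullity = 4 − 1 = 3.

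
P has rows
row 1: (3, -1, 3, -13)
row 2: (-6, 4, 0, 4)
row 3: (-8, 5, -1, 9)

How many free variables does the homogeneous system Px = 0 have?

2

Row reduce to echelon form.
R2 ← R2 + (2)·R1: [0, 2, 6, -22]
R3 ← R3 + (8/3)·R1: [0, 7/3, 7, -77/3]
R3 ← R3 − (7/6)·R2: [0, 0, 0, 0]
2 nonzero rows, so rank(P) = 2.
P has 4 columns; by rank–nullity, nullity = 4 − 2 = 2.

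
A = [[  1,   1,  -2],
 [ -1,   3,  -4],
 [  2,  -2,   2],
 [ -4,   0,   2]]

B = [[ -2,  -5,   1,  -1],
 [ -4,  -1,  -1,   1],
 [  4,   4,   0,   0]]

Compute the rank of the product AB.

2

First compute AB:
[[-14, -14,   0,   0],
 [-26, -14,  -4,   4],
 [ 12,   0,   4,  -4],
 [ 16,  28,  -4,   4]]
Now row reduce the product.
R2 ← R2 − (13/7)·R1: [0, 12, -4, 4]
R3 ← R3 + (6/7)·R1: [0, -12, 4, -4]
R4 ← R4 + (8/7)·R1: [0, 12, -4, 4]
R3 ← R3 + R2: [0, 0, 0, 0]
R4 ← R4 − R2: [0, 0, 0, 0]
2 nonzero rows, so rank(AB) = 2.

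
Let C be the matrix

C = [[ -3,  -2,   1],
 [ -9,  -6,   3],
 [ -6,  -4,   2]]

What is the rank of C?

1

Row reduce to echelon form.
R2 ← R2 − (3)·R1: [0, 0, 0]
R3 ← R3 − (2)·R1: [0, 0, 0]
Echelon form has 1 nonzero row, so rank(C) = 1.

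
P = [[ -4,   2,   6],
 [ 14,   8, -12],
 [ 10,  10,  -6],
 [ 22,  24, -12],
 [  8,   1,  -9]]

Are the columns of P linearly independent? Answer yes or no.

Row reduce P to echelon form.
R2 ← R2 + (7/2)·R1: [0, 15, 9]
R3 ← R3 + (5/2)·R1: [0, 15, 9]
R4 ← R4 + (11/2)·R1: [0, 35, 21]
R5 ← R5 + (2)·R1: [0, 5, 3]
R3 ← R3 − R2: [0, 0, 0]
R4 ← R4 − (7/3)·R2: [0, 0, 0]
R5 ← R5 − (1/3)·R2: [0, 0, 0]
2 pivots among 3 columns.
Only 2 < 3 pivot columns, so the columns are linearly dependent.

no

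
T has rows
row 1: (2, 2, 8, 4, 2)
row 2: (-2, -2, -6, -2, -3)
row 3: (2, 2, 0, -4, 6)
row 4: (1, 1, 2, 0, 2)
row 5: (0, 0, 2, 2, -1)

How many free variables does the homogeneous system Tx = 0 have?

3

Row reduce to echelon form.
R2 ← R2 + R1: [0, 0, 2, 2, -1]
R3 ← R3 − R1: [0, 0, -8, -8, 4]
R4 ← R4 − (1/2)·R1: [0, 0, -2, -2, 1]
R3 ← R3 + (4)·R2: [0, 0, 0, 0, 0]
R4 ← R4 + R2: [0, 0, 0, 0, 0]
R5 ← R5 − R2: [0, 0, 0, 0, 0]
2 nonzero rows, so rank(T) = 2.
T has 5 columns; by rank–nullity, nullity = 5 − 2 = 3.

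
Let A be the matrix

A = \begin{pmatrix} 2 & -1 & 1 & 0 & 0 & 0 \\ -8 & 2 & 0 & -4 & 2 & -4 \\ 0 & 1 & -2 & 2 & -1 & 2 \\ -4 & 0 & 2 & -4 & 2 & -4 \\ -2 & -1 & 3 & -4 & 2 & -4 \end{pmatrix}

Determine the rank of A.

2

Row reduce to echelon form.
R2 ← R2 + (4)·R1: [0, -2, 4, -4, 2, -4]
R4 ← R4 + (2)·R1: [0, -2, 4, -4, 2, -4]
R5 ← R5 + R1: [0, -2, 4, -4, 2, -4]
R3 ← R3 + (1/2)·R2: [0, 0, 0, 0, 0, 0]
R4 ← R4 − R2: [0, 0, 0, 0, 0, 0]
R5 ← R5 − R2: [0, 0, 0, 0, 0, 0]
Echelon form has 2 nonzero rows, so rank(A) = 2.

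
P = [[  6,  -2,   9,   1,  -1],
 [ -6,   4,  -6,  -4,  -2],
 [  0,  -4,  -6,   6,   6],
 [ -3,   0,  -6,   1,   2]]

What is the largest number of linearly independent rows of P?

Row reduce to echelon form.
R2 ← R2 + R1: [0, 2, 3, -3, -3]
R4 ← R4 + (1/2)·R1: [0, -1, -3/2, 3/2, 3/2]
R3 ← R3 + (2)·R2: [0, 0, 0, 0, 0]
R4 ← R4 + (1/2)·R2: [0, 0, 0, 0, 0]
Echelon form has 2 nonzero rows, so rank(P) = 2.
The rank gives the maximum number of linearly independent rows: 2.

2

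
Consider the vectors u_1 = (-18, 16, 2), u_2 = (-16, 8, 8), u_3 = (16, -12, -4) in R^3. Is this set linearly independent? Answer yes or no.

Form the matrix with these vectors as rows and row reduce.
R2 ← R2 − (8/9)·R1: [0, -56/9, 56/9]
R3 ← R3 + (8/9)·R1: [0, 20/9, -20/9]
R3 ← R3 + (5/14)·R2: [0, 0, 0]
2 nonzero rows, so the 3 vectors span a space of dimension 2.
Since 2 < 3, the vectors are linearly dependent.

no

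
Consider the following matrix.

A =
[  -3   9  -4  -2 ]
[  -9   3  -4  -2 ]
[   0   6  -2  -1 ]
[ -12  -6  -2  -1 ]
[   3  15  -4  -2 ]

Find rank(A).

Row reduce to echelon form.
R2 ← R2 − (3)·R1: [0, -24, 8, 4]
R4 ← R4 − (4)·R1: [0, -42, 14, 7]
R5 ← R5 + R1: [0, 24, -8, -4]
R3 ← R3 + (1/4)·R2: [0, 0, 0, 0]
R4 ← R4 − (7/4)·R2: [0, 0, 0, 0]
R5 ← R5 + R2: [0, 0, 0, 0]
Echelon form has 2 nonzero rows, so rank(A) = 2.

2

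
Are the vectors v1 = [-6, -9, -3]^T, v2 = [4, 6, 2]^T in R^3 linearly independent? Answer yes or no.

no

Form the matrix with these vectors as rows and row reduce.
R2 ← R2 + (2/3)·R1: [0, 0, 0]
1 nonzero row, so the 2 vectors span a space of dimension 1.
Since 1 < 2, the vectors are linearly dependent.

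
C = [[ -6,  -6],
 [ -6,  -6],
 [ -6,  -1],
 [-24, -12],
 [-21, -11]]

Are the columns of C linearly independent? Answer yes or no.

Row reduce C to echelon form.
R2 ← R2 − R1: [0, 0]
R3 ← R3 − R1: [0, 5]
R4 ← R4 − (4)·R1: [0, 12]
R5 ← R5 − (7/2)·R1: [0, 10]
Swap R2 ↔ R3
R4 ← R4 − (12/5)·R2: [0, 0]
R5 ← R5 − (2)·R2: [0, 0]
2 pivots among 2 columns.
Every column is a pivot column, so the columns are linearly independent.

yes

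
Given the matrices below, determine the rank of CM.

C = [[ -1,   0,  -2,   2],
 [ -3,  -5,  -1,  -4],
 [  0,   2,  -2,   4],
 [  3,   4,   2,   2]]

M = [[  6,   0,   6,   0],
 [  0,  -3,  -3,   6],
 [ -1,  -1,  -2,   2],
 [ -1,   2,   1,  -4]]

2

First compute CM:
[[ -6,   6,   0, -12],
 [-13,   8,  -5, -16],
 [ -2,   4,   2,  -8],
 [ 14, -10,   4,  20]]
Now row reduce the product.
R2 ← R2 − (13/6)·R1: [0, -5, -5, 10]
R3 ← R3 − (1/3)·R1: [0, 2, 2, -4]
R4 ← R4 + (7/3)·R1: [0, 4, 4, -8]
R3 ← R3 + (2/5)·R2: [0, 0, 0, 0]
R4 ← R4 + (4/5)·R2: [0, 0, 0, 0]
2 nonzero rows, so rank(CM) = 2.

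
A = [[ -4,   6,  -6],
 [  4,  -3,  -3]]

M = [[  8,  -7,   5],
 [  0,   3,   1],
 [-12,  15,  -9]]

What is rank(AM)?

2

First compute AM:
[[ 40, -44,  40],
 [ 68, -82,  44]]
Now row reduce the product.
R2 ← R2 − (17/10)·R1: [0, -36/5, -24]
2 nonzero rows, so rank(AM) = 2.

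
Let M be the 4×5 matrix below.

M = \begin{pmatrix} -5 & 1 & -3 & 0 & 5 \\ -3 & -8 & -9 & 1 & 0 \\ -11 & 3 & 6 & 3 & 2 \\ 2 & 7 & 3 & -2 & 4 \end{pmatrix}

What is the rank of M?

3

Row reduce to echelon form.
R2 ← R2 − (3/5)·R1: [0, -43/5, -36/5, 1, -3]
R3 ← R3 − (11/5)·R1: [0, 4/5, 63/5, 3, -9]
R4 ← R4 + (2/5)·R1: [0, 37/5, 9/5, -2, 6]
R3 ← R3 + (4/43)·R2: [0, 0, 513/43, 133/43, -399/43]
R4 ← R4 + (37/43)·R2: [0, 0, -189/43, -49/43, 147/43]
R4 ← R4 + (7/19)·R3: [0, 0, 0, 0, 0]
Echelon form has 3 nonzero rows, so rank(M) = 3.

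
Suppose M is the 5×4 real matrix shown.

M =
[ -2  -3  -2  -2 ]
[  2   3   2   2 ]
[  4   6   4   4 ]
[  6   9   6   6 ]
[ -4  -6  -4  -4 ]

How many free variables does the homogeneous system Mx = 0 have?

3

Row reduce to echelon form.
R2 ← R2 + R1: [0, 0, 0, 0]
R3 ← R3 + (2)·R1: [0, 0, 0, 0]
R4 ← R4 + (3)·R1: [0, 0, 0, 0]
R5 ← R5 − (2)·R1: [0, 0, 0, 0]
1 nonzero row, so rank(M) = 1.
M has 4 columns; by rank–nullity, nullity = 4 − 1 = 3.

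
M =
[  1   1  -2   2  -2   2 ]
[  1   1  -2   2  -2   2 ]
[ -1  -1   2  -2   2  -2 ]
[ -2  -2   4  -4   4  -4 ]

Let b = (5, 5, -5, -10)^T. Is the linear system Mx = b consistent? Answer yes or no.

yes

Row reduce the augmented matrix [M | b].
R2 ← R2 − R1: [0, 0, 0, 0, 0, 0, 0]
R3 ← R3 + R1: [0, 0, 0, 0, 0, 0, 0]
R4 ← R4 + (2)·R1: [0, 0, 0, 0, 0, 0, 0]
The echelon form has 1 nonzero rows, and every pivot lies in the first 6 columns, so rank(M) = rank([M|b]) = 1.
The system is consistent.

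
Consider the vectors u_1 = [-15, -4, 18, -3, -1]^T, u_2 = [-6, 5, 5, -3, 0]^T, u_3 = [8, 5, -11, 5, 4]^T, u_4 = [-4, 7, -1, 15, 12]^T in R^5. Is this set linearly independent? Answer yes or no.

Form the matrix with these vectors as rows and row reduce.
R2 ← R2 − (2/5)·R1: [0, 33/5, -11/5, -9/5, 2/5]
R3 ← R3 + (8/15)·R1: [0, 43/15, -7/5, 17/5, 52/15]
R4 ← R4 − (4/15)·R1: [0, 121/15, -29/5, 79/5, 184/15]
R3 ← R3 − (43/99)·R2: [0, 0, -4/9, 46/11, 326/99]
R4 ← R4 − (11/9)·R2: [0, 0, -28/9, 18, 106/9]
R4 ← R4 − (7)·R3: [0, 0, 0, -124/11, -124/11]
4 nonzero rows, so the 4 vectors span a space of dimension 4.
Since 4 = 4, the vectors are linearly independent.

yes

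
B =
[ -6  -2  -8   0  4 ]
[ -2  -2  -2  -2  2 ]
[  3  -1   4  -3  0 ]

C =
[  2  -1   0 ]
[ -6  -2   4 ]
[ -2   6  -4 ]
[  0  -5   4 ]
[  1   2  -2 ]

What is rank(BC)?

2

First compute BC:
[[ 20, -30,  16],
 [ 14,   8, -12],
 [  4,  38, -32]]
Now row reduce the product.
R2 ← R2 − (7/10)·R1: [0, 29, -116/5]
R3 ← R3 − (1/5)·R1: [0, 44, -176/5]
R3 ← R3 − (44/29)·R2: [0, 0, 0]
2 nonzero rows, so rank(BC) = 2.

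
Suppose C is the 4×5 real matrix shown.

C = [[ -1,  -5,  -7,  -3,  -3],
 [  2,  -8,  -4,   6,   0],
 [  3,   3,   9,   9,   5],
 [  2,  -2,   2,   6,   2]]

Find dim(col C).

2

Row reduce to echelon form.
R2 ← R2 + (2)·R1: [0, -18, -18, 0, -6]
R3 ← R3 + (3)·R1: [0, -12, -12, 0, -4]
R4 ← R4 + (2)·R1: [0, -12, -12, 0, -4]
R3 ← R3 − (2/3)·R2: [0, 0, 0, 0, 0]
R4 ← R4 − (2/3)·R2: [0, 0, 0, 0, 0]
Echelon form has 2 nonzero rows, so rank(C) = 2.
The column space has dimension equal to the rank: 2.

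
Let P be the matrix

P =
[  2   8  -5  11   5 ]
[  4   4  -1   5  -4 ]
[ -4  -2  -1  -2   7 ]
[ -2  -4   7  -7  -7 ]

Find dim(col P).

3

Row reduce to echelon form.
R2 ← R2 − (2)·R1: [0, -12, 9, -17, -14]
R3 ← R3 + (2)·R1: [0, 14, -11, 20, 17]
R4 ← R4 + R1: [0, 4, 2, 4, -2]
R3 ← R3 + (7/6)·R2: [0, 0, -1/2, 1/6, 2/3]
R4 ← R4 + (1/3)·R2: [0, 0, 5, -5/3, -20/3]
R4 ← R4 + (10)·R3: [0, 0, 0, 0, 0]
Echelon form has 3 nonzero rows, so rank(P) = 3.
The column space has dimension equal to the rank: 3.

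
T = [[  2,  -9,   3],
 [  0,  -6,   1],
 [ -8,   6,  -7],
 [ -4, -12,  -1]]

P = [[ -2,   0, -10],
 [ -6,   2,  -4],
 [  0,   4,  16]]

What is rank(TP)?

First compute TP:
[[ 50,  -6,  64],
 [ 36,  -8,  40],
 [-20, -16, -56],
 [ 80, -28,  72]]
Now row reduce the product.
R2 ← R2 − (18/25)·R1: [0, -92/25, -152/25]
R3 ← R3 + (2/5)·R1: [0, -92/5, -152/5]
R4 ← R4 − (8/5)·R1: [0, -92/5, -152/5]
R3 ← R3 − (5)·R2: [0, 0, 0]
R4 ← R4 − (5)·R2: [0, 0, 0]
2 nonzero rows, so rank(TP) = 2.

2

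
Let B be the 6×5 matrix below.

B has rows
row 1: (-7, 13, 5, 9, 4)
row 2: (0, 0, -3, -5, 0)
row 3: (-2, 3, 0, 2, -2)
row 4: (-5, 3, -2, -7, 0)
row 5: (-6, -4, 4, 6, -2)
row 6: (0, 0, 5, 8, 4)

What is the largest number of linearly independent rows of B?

5

Row reduce to echelon form.
R3 ← R3 − (2/7)·R1: [0, -5/7, -10/7, -4/7, -22/7]
R4 ← R4 − (5/7)·R1: [0, -44/7, -39/7, -94/7, -20/7]
R5 ← R5 − (6/7)·R1: [0, -106/7, -2/7, -12/7, -38/7]
Swap R2 ↔ R3
R4 ← R4 − (44/5)·R2: [0, 0, 7, -42/5, 124/5]
R5 ← R5 − (106/5)·R2: [0, 0, 30, 52/5, 306/5]
R4 ← R4 + (7/3)·R3: [0, 0, 0, -301/15, 124/5]
R5 ← R5 + (10)·R3: [0, 0, 0, -198/5, 306/5]
R6 ← R6 + (5/3)·R3: [0, 0, 0, -1/3, 4]
R5 ← R5 − (594/301)·R4: [0, 0, 0, 0, 3690/301]
R6 ← R6 − (5/301)·R4: [0, 0, 0, 0, 1080/301]
R6 ← R6 − (12/41)·R5: [0, 0, 0, 0, 0]
Echelon form has 5 nonzero rows, so rank(B) = 5.
The rank gives the maximum number of linearly independent rows: 5.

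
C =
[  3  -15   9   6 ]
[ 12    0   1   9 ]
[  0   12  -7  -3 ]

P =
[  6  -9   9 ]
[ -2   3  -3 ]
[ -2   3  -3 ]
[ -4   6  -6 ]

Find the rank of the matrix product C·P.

1

First compute CP:
[[  6,  -9,   9],
 [ 34, -51,  51],
 [  2,  -3,   3]]
Now row reduce the product.
R2 ← R2 − (17/3)·R1: [0, 0, 0]
R3 ← R3 − (1/3)·R1: [0, 0, 0]
1 nonzero row, so rank(CP) = 1.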